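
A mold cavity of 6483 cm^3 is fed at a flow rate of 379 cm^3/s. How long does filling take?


Formula: t_fill = V_mold / Q_flow
t = 6483 cm^3 / 379 cm^3/s = 17.1055 s


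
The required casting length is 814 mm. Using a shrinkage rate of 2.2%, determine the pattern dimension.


Formula: L_pattern = L_casting * (1 + shrinkage_rate/100)
Shrinkage factor = 1 + 2.2/100 = 1.022
L_pattern = 814 mm * 1.022 = 831.9080 mm


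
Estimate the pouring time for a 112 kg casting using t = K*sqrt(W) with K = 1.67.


Formula: t = K * sqrt(W)
sqrt(W) = sqrt(112) = 10.58301
t = 1.67 * 10.58301 = 17.6736 s

Answer: 17.6736 s


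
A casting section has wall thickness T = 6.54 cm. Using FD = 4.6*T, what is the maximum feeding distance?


Formula: FD = 4.6 * T  (riser feeding-distance rule)
FD = 4.6 * 6.54 cm = 30.0840 cm

30.0840 cm


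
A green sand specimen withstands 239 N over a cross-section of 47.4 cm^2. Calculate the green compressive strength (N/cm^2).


Formula: Compressive Strength = Force / Area
Strength = 239 N / 47.4 cm^2 = 5.0422 N/cm^2

5.0422 N/cm^2


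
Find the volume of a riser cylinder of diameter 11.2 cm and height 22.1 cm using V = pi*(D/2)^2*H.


Formula: V = pi * (D/2)^2 * H  (cylinder volume)
Radius = D/2 = 11.2/2 = 5.6 cm
V = pi * 5.6^2 * 22.1 = 2177.2996 cm^3

Final answer: 2177.2996 cm^3


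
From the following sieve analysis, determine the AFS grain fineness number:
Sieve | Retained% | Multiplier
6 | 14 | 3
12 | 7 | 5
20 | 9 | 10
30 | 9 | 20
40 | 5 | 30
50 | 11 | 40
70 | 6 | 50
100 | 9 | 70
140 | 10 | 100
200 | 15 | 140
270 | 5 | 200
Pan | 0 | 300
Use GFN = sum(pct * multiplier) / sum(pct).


Formula: GFN = sum(pct * multiplier) / sum(pct)
sum(pct * multiplier) = 5967
sum(pct) = 100
GFN = 5967 / 100 = 59.67

Answer: 59.67


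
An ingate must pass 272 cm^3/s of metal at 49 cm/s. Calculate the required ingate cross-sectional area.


Formula: A_ingate = Q / v  (continuity equation)
A = 272 cm^3/s / 49 cm/s = 5.5510 cm^2

5.5510 cm^2


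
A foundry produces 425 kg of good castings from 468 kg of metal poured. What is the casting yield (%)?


Formula: Casting Yield = (W_good / W_total) * 100
Yield = (425 kg / 468 kg) * 100 = 90.8120%


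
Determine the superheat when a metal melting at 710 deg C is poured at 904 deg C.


Formula: Superheat = T_pour - T_melt
Superheat = 904 - 710 = 194 deg C

194 deg C


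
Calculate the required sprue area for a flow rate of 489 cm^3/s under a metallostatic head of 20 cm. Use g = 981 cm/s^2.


Formula: v = sqrt(2*g*h), A = Q/v
Velocity: v = sqrt(2 * 981 * 20) = sqrt(39240) = 198.0909 cm/s
Sprue area: A = Q / v = 489 / 198.0909 = 2.4686 cm^2

Answer: 2.4686 cm^2


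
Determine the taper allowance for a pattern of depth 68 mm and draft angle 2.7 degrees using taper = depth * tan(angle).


Formula: taper = depth * tan(draft_angle)
tan(2.7 deg) = 0.0471588
taper = 68 mm * 0.0471588 = 3.2068 mm

Final answer: 3.2068 mm


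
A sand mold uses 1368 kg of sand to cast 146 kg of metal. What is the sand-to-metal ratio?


Formula: Sand-to-Metal Ratio = W_sand / W_metal
Ratio = 1368 kg / 146 kg = 9.3699

Answer: 9.3699


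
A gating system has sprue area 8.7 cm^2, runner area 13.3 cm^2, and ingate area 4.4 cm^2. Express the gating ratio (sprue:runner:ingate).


Sprue:Runner:Ingate = 1 : 13.3/8.7 : 4.4/8.7 = 1:1.53:0.51

Final answer: 1:1.53:0.51


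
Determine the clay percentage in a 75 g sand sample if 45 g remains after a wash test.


Formula: Clay% = (W_total - W_washed) / W_total * 100
Clay mass = 75 - 45 = 30 g
Clay% = 30 / 75 * 100 = 40.0000%

Answer: 40.0000%


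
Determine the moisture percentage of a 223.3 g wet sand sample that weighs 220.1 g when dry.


Formula: MC = (W_wet - W_dry) / W_wet * 100
Water mass = 223.3 - 220.1 = 3.2 g
MC = 3.2 / 223.3 * 100 = 1.4330%

Final answer: 1.4330%


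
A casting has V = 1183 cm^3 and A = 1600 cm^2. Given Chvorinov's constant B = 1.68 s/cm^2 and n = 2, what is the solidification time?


Formula: t_s = B * (V/A)^n  (Chvorinov's rule, n=2)
Modulus M = V/A = 1183/1600 = 0.739375 cm
M^2 = 0.739375^2 = 0.546675 cm^2
t_s = 1.68 * 0.546675 = 0.9184 s

Final answer: 0.9184 s


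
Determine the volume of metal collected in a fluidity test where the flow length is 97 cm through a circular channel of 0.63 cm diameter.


Formula: V = pi * (d/2)^2 * L  (cylinder volume)
Radius = 0.63/2 = 0.315 cm
V = pi * 0.315^2 * 97 = 30.2373 cm^3

Answer: 30.2373 cm^3


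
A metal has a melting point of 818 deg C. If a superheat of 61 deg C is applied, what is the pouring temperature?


Formula: T_pour = T_melt + Superheat
T_pour = 818 + 61 = 879 deg C

Final answer: 879 deg C


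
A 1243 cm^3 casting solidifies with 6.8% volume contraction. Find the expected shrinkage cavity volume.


Formula: V_shrink = V_casting * shrinkage_pct / 100
V_shrink = 1243 cm^3 * 6.8 / 100 = 84.5240 cm^3

Final answer: 84.5240 cm^3


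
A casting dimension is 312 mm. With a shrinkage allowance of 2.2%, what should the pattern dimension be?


Formula: L_pattern = L_casting * (1 + shrinkage_rate/100)
Shrinkage factor = 1 + 2.2/100 = 1.022
L_pattern = 312 mm * 1.022 = 318.8640 mm

Answer: 318.8640 mm


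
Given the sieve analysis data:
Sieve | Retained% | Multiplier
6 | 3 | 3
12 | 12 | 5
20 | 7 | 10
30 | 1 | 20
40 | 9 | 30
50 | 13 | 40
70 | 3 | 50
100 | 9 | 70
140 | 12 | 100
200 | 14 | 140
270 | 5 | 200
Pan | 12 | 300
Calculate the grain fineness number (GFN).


Formula: GFN = sum(pct * multiplier) / sum(pct)
sum(pct * multiplier) = 9489
sum(pct) = 100
GFN = 9489 / 100 = 94.89

94.89


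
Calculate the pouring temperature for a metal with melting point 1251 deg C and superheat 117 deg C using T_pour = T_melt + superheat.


Formula: T_pour = T_melt + Superheat
T_pour = 1251 + 117 = 1368 deg C

1368 deg C


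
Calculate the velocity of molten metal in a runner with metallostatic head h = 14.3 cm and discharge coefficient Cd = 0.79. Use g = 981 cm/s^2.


Formula: v = Cd * sqrt(2 * g * h)  (Torricelli with discharge coefficient)
2*g*h = 2 * 981 * 14.3 = 28056.6 cm^2/s^2
sqrt(28056.6) = 167.50104 cm/s
v = 0.79 * 167.50104 = 132.3258 cm/s

Answer: 132.3258 cm/s


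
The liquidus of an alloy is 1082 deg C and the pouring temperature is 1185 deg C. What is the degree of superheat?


Formula: Superheat = T_pour - T_melt
Superheat = 1185 - 1082 = 103 deg C

103 deg C


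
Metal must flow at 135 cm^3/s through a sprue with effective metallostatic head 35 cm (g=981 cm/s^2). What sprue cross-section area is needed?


Formula: v = sqrt(2*g*h), A = Q/v
Velocity: v = sqrt(2 * 981 * 35) = sqrt(68670) = 262.0496 cm/s
Sprue area: A = Q / v = 135 / 262.0496 = 0.5152 cm^2

Answer: 0.5152 cm^2


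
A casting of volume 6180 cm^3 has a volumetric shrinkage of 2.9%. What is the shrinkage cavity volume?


Formula: V_shrink = V_casting * shrinkage_pct / 100
V_shrink = 6180 cm^3 * 2.9 / 100 = 179.2200 cm^3


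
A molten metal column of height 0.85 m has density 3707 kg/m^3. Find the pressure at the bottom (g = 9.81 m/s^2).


Formula: P = rho * g * h
rho * g = 3707 * 9.81 = 36365.67 N/m^3
P = 36365.67 * 0.85 = 30910.8195 Pa

30910.8195 Pa


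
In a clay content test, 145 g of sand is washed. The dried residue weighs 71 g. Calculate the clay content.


Formula: Clay% = (W_total - W_washed) / W_total * 100
Clay mass = 145 - 71 = 74 g
Clay% = 74 / 145 * 100 = 51.0345%


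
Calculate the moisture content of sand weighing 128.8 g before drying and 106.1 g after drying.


Formula: MC = (W_wet - W_dry) / W_wet * 100
Water mass = 128.8 - 106.1 = 22.7 g
MC = 22.7 / 128.8 * 100 = 17.6242%

17.6242%


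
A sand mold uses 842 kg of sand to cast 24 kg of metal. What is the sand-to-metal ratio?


Formula: Sand-to-Metal Ratio = W_sand / W_metal
Ratio = 842 kg / 24 kg = 35.0833

Answer: 35.0833


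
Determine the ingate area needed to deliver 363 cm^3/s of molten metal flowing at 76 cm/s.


Formula: A_ingate = Q / v  (continuity equation)
A = 363 cm^3/s / 76 cm/s = 4.7763 cm^2


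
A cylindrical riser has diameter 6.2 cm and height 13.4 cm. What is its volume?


Formula: V = pi * (D/2)^2 * H  (cylinder volume)
Radius = D/2 = 6.2/2 = 3.1 cm
V = pi * 3.1^2 * 13.4 = 404.5555 cm^3

Answer: 404.5555 cm^3


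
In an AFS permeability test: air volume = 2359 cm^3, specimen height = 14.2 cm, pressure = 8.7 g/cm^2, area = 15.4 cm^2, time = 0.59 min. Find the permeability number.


Formula: Permeability Number P = (V * H) / (p * A * t)
Numerator: V * H = 2359 * 14.2 = 33497.8
Denominator: p * A * t = 8.7 * 15.4 * 0.59 = 79.0482
P = 33497.8 / 79.0482 = 423.7642

Final answer: 423.7642


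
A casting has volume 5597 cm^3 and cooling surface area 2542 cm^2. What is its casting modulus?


Formula: Casting Modulus M = V / A
M = 5597 cm^3 / 2542 cm^2 = 2.2018 cm

Answer: 2.2018 cm


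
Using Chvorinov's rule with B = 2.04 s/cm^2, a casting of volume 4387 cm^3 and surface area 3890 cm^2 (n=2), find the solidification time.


Formula: t_s = B * (V/A)^n  (Chvorinov's rule, n=2)
Modulus M = V/A = 4387/3890 = 1.127763 cm
M^2 = 1.127763^2 = 1.271849 cm^2
t_s = 2.04 * 1.271849 = 2.5946 s

Answer: 2.5946 s


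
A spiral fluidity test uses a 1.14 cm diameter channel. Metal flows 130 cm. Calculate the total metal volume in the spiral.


Formula: V = pi * (d/2)^2 * L  (cylinder volume)
Radius = 1.14/2 = 0.57 cm
V = pi * 0.57^2 * 130 = 132.6914 cm^3

Final answer: 132.6914 cm^3


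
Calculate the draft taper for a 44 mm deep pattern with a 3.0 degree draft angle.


Formula: taper = depth * tan(draft_angle)
tan(3.0 deg) = 0.0524078
taper = 44 mm * 0.0524078 = 2.3059 mm


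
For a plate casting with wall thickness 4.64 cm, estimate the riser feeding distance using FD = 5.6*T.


Formula: FD = 5.6 * T  (riser feeding-distance rule)
FD = 5.6 * 4.64 cm = 25.9840 cm

Final answer: 25.9840 cm


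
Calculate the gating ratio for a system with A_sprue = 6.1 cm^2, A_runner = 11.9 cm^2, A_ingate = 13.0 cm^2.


Sprue:Runner:Ingate = 1 : 11.9/6.1 : 13.0/6.1 = 1:1.95:2.13

Answer: 1:1.95:2.13


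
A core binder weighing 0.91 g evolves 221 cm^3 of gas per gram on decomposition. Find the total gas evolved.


Formula: V_gas = W_binder * gas_evolution_rate
V = 0.91 g * 221 cm^3/g = 201.1100 cm^3

Answer: 201.1100 cm^3


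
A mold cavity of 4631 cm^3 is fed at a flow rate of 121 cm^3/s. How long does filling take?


Formula: t_fill = V_mold / Q_flow
t = 4631 cm^3 / 121 cm^3/s = 38.2727 s

38.2727 s


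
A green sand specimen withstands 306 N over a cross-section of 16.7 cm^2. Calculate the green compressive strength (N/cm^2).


Formula: Compressive Strength = Force / Area
Strength = 306 N / 16.7 cm^2 = 18.3234 N/cm^2

Answer: 18.3234 N/cm^2


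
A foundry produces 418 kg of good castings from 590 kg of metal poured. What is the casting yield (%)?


Formula: Casting Yield = (W_good / W_total) * 100
Yield = (418 kg / 590 kg) * 100 = 70.8475%

Final answer: 70.8475%


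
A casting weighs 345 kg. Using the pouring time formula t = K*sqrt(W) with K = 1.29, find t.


Formula: t = K * sqrt(W)
sqrt(W) = sqrt(345) = 18.57418
t = 1.29 * 18.57418 = 23.9607 s

Answer: 23.9607 s


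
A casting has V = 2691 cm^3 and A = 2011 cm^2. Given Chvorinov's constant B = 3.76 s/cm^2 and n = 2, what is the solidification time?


Formula: t_s = B * (V/A)^n  (Chvorinov's rule, n=2)
Modulus M = V/A = 2691/2011 = 1.338140 cm
M^2 = 1.338140^2 = 1.790619 cm^2
t_s = 3.76 * 1.790619 = 6.7327 s

6.7327 s


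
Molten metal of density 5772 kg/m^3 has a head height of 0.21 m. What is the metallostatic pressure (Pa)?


Formula: P = rho * g * h
rho * g = 5772 * 9.81 = 56623.32 N/m^3
P = 56623.32 * 0.21 = 11890.8972 Pa

11890.8972 Pa


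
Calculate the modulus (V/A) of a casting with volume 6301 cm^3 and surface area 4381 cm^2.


Formula: Casting Modulus M = V / A
M = 6301 cm^3 / 4381 cm^2 = 1.4383 cm

Final answer: 1.4383 cm


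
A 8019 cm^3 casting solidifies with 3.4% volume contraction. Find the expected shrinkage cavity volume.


Formula: V_shrink = V_casting * shrinkage_pct / 100
V_shrink = 8019 cm^3 * 3.4 / 100 = 272.6460 cm^3

Answer: 272.6460 cm^3


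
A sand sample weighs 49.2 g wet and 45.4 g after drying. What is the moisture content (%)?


Formula: MC = (W_wet - W_dry) / W_wet * 100
Water mass = 49.2 - 45.4 = 3.8 g
MC = 3.8 / 49.2 * 100 = 7.7236%

7.7236%


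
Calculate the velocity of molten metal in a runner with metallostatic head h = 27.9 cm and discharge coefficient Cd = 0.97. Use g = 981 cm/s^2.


Formula: v = Cd * sqrt(2 * g * h)  (Torricelli with discharge coefficient)
2*g*h = 2 * 981 * 27.9 = 54739.8 cm^2/s^2
sqrt(54739.8) = 233.96538 cm/s
v = 0.97 * 233.96538 = 226.9464 cm/s


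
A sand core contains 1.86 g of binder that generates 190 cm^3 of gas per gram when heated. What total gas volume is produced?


Formula: V_gas = W_binder * gas_evolution_rate
V = 1.86 g * 190 cm^3/g = 353.4000 cm^3

353.4000 cm^3


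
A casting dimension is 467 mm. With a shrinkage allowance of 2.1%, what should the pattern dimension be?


Formula: L_pattern = L_casting * (1 + shrinkage_rate/100)
Shrinkage factor = 1 + 2.1/100 = 1.021
L_pattern = 467 mm * 1.021 = 476.8070 mm

476.8070 mm


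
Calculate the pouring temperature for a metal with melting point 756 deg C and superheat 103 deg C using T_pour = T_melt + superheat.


Formula: T_pour = T_melt + Superheat
T_pour = 756 + 103 = 859 deg C

Answer: 859 deg C


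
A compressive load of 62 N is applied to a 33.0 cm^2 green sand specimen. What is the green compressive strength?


Formula: Compressive Strength = Force / Area
Strength = 62 N / 33.0 cm^2 = 1.8788 N/cm^2

1.8788 N/cm^2


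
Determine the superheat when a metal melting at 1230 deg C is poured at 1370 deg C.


Formula: Superheat = T_pour - T_melt
Superheat = 1370 - 1230 = 140 deg C

140 deg C


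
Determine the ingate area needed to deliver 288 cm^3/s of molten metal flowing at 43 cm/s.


Formula: A_ingate = Q / v  (continuity equation)
A = 288 cm^3/s / 43 cm/s = 6.6977 cm^2

Answer: 6.6977 cm^2


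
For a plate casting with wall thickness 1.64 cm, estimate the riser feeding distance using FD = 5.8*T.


Formula: FD = 5.8 * T  (riser feeding-distance rule)
FD = 5.8 * 1.64 cm = 9.5120 cm

Final answer: 9.5120 cm


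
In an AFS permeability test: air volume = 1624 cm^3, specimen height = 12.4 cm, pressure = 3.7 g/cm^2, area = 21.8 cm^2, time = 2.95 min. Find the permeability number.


Formula: Permeability Number P = (V * H) / (p * A * t)
Numerator: V * H = 1624 * 12.4 = 20137.6
Denominator: p * A * t = 3.7 * 21.8 * 2.95 = 237.947
P = 20137.6 / 237.947 = 84.6306

Answer: 84.6306


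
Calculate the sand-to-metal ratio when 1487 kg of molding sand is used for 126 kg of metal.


Formula: Sand-to-Metal Ratio = W_sand / W_metal
Ratio = 1487 kg / 126 kg = 11.8016

Answer: 11.8016


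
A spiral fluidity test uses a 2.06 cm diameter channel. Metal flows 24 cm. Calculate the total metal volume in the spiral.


Formula: V = pi * (d/2)^2 * L  (cylinder volume)
Radius = 2.06/2 = 1.03 cm
V = pi * 1.03^2 * 24 = 79.9900 cm^3

79.9900 cm^3


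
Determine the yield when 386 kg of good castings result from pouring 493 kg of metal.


Formula: Casting Yield = (W_good / W_total) * 100
Yield = (386 kg / 493 kg) * 100 = 78.2961%

Answer: 78.2961%


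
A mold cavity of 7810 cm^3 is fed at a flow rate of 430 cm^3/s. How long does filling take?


Formula: t_fill = V_mold / Q_flow
t = 7810 cm^3 / 430 cm^3/s = 18.1628 s

Answer: 18.1628 s


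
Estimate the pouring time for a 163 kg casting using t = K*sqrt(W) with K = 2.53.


Formula: t = K * sqrt(W)
sqrt(W) = sqrt(163) = 12.76715
t = 2.53 * 12.76715 = 32.3009 s

Answer: 32.3009 s


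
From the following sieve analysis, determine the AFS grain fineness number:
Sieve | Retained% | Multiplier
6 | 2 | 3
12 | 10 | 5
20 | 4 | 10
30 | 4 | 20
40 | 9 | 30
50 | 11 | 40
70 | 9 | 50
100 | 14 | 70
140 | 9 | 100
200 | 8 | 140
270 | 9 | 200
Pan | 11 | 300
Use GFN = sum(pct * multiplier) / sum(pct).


Formula: GFN = sum(pct * multiplier) / sum(pct)
sum(pct * multiplier) = 9436
sum(pct) = 100
GFN = 9436 / 100 = 94.36

Final answer: 94.36


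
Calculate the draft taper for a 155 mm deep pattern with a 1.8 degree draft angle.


Formula: taper = depth * tan(draft_angle)
tan(1.8 deg) = 0.0314263
taper = 155 mm * 0.0314263 = 4.8711 mm

Final answer: 4.8711 mm


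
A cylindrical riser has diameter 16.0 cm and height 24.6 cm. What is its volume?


Formula: V = pi * (D/2)^2 * H  (cylinder volume)
Radius = D/2 = 16.0/2 = 8.0 cm
V = pi * 8.0^2 * 24.6 = 4946.1235 cm^3


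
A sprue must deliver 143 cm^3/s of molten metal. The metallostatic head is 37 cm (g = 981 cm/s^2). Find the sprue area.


Formula: v = sqrt(2*g*h), A = Q/v
Velocity: v = sqrt(2 * 981 * 37) = sqrt(72594) = 269.4327 cm/s
Sprue area: A = Q / v = 143 / 269.4327 = 0.5307 cm^2

Final answer: 0.5307 cm^2


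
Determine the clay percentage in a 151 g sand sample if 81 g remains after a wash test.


Formula: Clay% = (W_total - W_washed) / W_total * 100
Clay mass = 151 - 81 = 70 g
Clay% = 70 / 151 * 100 = 46.3576%

Final answer: 46.3576%


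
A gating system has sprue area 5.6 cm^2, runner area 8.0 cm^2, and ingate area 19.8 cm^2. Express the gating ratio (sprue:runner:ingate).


Sprue:Runner:Ingate = 1 : 8.0/5.6 : 19.8/5.6 = 1:1.43:3.54

1:1.43:3.54


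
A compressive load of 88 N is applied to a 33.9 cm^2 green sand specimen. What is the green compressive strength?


Formula: Compressive Strength = Force / Area
Strength = 88 N / 33.9 cm^2 = 2.5959 N/cm^2

Final answer: 2.5959 N/cm^2


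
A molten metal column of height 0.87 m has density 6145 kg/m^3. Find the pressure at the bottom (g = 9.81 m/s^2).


Formula: P = rho * g * h
rho * g = 6145 * 9.81 = 60282.45 N/m^3
P = 60282.45 * 0.87 = 52445.7315 Pa

52445.7315 Pa


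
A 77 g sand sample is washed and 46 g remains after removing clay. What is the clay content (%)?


Formula: Clay% = (W_total - W_washed) / W_total * 100
Clay mass = 77 - 46 = 31 g
Clay% = 31 / 77 * 100 = 40.2597%


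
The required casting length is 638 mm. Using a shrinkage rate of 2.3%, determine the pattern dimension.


Formula: L_pattern = L_casting * (1 + shrinkage_rate/100)
Shrinkage factor = 1 + 2.3/100 = 1.023
L_pattern = 638 mm * 1.023 = 652.6740 mm

Final answer: 652.6740 mm


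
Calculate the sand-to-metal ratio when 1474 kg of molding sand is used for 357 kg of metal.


Formula: Sand-to-Metal Ratio = W_sand / W_metal
Ratio = 1474 kg / 357 kg = 4.1289

Answer: 4.1289


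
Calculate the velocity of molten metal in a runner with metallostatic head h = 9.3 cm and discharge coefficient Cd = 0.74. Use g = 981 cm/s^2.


Formula: v = Cd * sqrt(2 * g * h)  (Torricelli with discharge coefficient)
2*g*h = 2 * 981 * 9.3 = 18246.6 cm^2/s^2
sqrt(18246.6) = 135.07998 cm/s
v = 0.74 * 135.07998 = 99.9592 cm/s

Answer: 99.9592 cm/s


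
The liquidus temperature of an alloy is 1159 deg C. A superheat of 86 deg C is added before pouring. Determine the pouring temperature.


Formula: T_pour = T_melt + Superheat
T_pour = 1159 + 86 = 1245 deg C


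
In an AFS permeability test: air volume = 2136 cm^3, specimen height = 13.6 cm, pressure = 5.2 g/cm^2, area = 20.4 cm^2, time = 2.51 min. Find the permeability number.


Formula: Permeability Number P = (V * H) / (p * A * t)
Numerator: V * H = 2136 * 13.6 = 29049.6
Denominator: p * A * t = 5.2 * 20.4 * 2.51 = 266.2608
P = 29049.6 / 266.2608 = 109.1021

Final answer: 109.1021


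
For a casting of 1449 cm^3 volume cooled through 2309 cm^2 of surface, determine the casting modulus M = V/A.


Formula: Casting Modulus M = V / A
M = 1449 cm^3 / 2309 cm^2 = 0.6275 cm

0.6275 cm


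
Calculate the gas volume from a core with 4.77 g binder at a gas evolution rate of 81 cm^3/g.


Formula: V_gas = W_binder * gas_evolution_rate
V = 4.77 g * 81 cm^3/g = 386.3700 cm^3

Final answer: 386.3700 cm^3


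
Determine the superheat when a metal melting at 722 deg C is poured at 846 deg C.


Formula: Superheat = T_pour - T_melt
Superheat = 846 - 722 = 124 deg C

124 deg C


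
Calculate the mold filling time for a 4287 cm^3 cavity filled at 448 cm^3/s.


Formula: t_fill = V_mold / Q_flow
t = 4287 cm^3 / 448 cm^3/s = 9.5692 s

Final answer: 9.5692 s


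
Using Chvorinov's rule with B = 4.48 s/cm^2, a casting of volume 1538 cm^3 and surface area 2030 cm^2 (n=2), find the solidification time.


Formula: t_s = B * (V/A)^n  (Chvorinov's rule, n=2)
Modulus M = V/A = 1538/2030 = 0.757635 cm
M^2 = 0.757635^2 = 0.574011 cm^2
t_s = 4.48 * 0.574011 = 2.5716 s

Final answer: 2.5716 s


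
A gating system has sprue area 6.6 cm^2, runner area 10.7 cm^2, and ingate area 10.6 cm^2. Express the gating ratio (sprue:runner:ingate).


Sprue:Runner:Ingate = 1 : 10.7/6.6 : 10.6/6.6 = 1:1.62:1.61

Answer: 1:1.62:1.61


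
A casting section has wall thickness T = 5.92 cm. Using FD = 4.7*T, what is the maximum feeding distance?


Formula: FD = 4.7 * T  (riser feeding-distance rule)
FD = 4.7 * 5.92 cm = 27.8240 cm


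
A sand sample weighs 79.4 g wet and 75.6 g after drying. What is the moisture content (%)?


Formula: MC = (W_wet - W_dry) / W_wet * 100
Water mass = 79.4 - 75.6 = 3.8 g
MC = 3.8 / 79.4 * 100 = 4.7859%

Final answer: 4.7859%


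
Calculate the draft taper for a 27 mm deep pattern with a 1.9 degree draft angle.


Formula: taper = depth * tan(draft_angle)
tan(1.9 deg) = 0.0331734
taper = 27 mm * 0.0331734 = 0.8957 mm

0.8957 mm


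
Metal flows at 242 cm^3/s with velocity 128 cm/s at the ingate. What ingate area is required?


Formula: A_ingate = Q / v  (continuity equation)
A = 242 cm^3/s / 128 cm/s = 1.8906 cm^2

Answer: 1.8906 cm^2


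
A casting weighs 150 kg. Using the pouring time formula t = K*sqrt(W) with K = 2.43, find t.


Formula: t = K * sqrt(W)
sqrt(W) = sqrt(150) = 12.24745
t = 2.43 * 12.24745 = 29.7613 s

Final answer: 29.7613 s


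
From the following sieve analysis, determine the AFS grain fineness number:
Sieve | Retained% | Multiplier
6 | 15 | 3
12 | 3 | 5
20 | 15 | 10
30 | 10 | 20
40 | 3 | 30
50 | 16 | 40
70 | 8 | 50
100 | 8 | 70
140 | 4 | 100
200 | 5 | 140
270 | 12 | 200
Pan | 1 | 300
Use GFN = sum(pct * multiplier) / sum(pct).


Formula: GFN = sum(pct * multiplier) / sum(pct)
sum(pct * multiplier) = 5900
sum(pct) = 100
GFN = 5900 / 100 = 59.00

59.00


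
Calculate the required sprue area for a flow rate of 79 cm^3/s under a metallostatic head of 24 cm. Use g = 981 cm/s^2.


Formula: v = sqrt(2*g*h), A = Q/v
Velocity: v = sqrt(2 * 981 * 24) = sqrt(47088) = 216.9977 cm/s
Sprue area: A = Q / v = 79 / 216.9977 = 0.3641 cm^2

Final answer: 0.3641 cm^2


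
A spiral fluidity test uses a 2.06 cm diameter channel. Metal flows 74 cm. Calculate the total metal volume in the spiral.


Formula: V = pi * (d/2)^2 * L  (cylinder volume)
Radius = 2.06/2 = 1.03 cm
V = pi * 1.03^2 * 74 = 246.6358 cm^3

Final answer: 246.6358 cm^3


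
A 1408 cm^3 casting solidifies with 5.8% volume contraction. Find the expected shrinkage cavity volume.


Formula: V_shrink = V_casting * shrinkage_pct / 100
V_shrink = 1408 cm^3 * 5.8 / 100 = 81.6640 cm^3

Final answer: 81.6640 cm^3


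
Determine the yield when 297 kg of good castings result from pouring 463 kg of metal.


Formula: Casting Yield = (W_good / W_total) * 100
Yield = (297 kg / 463 kg) * 100 = 64.1469%

Answer: 64.1469%


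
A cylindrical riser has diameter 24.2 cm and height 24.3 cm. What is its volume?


Formula: V = pi * (D/2)^2 * H  (cylinder volume)
Radius = D/2 = 24.2/2 = 12.1 cm
V = pi * 12.1^2 * 24.3 = 11177.0421 cm^3

Final answer: 11177.0421 cm^3


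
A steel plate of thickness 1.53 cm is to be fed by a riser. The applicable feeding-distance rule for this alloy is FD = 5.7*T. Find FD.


Formula: FD = 5.7 * T  (riser feeding-distance rule)
FD = 5.7 * 1.53 cm = 8.7210 cm


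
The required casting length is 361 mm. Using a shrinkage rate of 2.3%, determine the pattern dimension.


Formula: L_pattern = L_casting * (1 + shrinkage_rate/100)
Shrinkage factor = 1 + 2.3/100 = 1.023
L_pattern = 361 mm * 1.023 = 369.3030 mm

Final answer: 369.3030 mm


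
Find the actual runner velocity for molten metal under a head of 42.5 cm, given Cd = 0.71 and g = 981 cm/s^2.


Formula: v = Cd * sqrt(2 * g * h)  (Torricelli with discharge coefficient)
2*g*h = 2 * 981 * 42.5 = 83385.0 cm^2/s^2
sqrt(83385.0) = 288.76461 cm/s
v = 0.71 * 288.76461 = 205.0229 cm/s

Answer: 205.0229 cm/s


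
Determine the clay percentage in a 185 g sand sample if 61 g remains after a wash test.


Formula: Clay% = (W_total - W_washed) / W_total * 100
Clay mass = 185 - 61 = 124 g
Clay% = 124 / 185 * 100 = 67.0270%


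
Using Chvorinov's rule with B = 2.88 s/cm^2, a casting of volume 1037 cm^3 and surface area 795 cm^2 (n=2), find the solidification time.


Formula: t_s = B * (V/A)^n  (Chvorinov's rule, n=2)
Modulus M = V/A = 1037/795 = 1.304403 cm
M^2 = 1.304403^2 = 1.701467 cm^2
t_s = 2.88 * 1.701467 = 4.9002 s

4.9002 s


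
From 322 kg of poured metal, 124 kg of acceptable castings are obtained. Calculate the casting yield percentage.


Formula: Casting Yield = (W_good / W_total) * 100
Yield = (124 kg / 322 kg) * 100 = 38.5093%


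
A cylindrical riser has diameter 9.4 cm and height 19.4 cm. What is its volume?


Formula: V = pi * (D/2)^2 * H  (cylinder volume)
Radius = D/2 = 9.4/2 = 4.7 cm
V = pi * 4.7^2 * 19.4 = 1346.3170 cm^3


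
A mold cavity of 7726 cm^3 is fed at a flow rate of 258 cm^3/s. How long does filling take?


Formula: t_fill = V_mold / Q_flow
t = 7726 cm^3 / 258 cm^3/s = 29.9457 s

29.9457 s


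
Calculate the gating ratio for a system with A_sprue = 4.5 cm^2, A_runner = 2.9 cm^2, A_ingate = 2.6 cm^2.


Sprue:Runner:Ingate = 1 : 2.9/4.5 : 2.6/4.5 = 1:0.64:0.58

Final answer: 1:0.64:0.58


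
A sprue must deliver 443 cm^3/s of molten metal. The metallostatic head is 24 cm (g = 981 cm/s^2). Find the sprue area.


Formula: v = sqrt(2*g*h), A = Q/v
Velocity: v = sqrt(2 * 981 * 24) = sqrt(47088) = 216.9977 cm/s
Sprue area: A = Q / v = 443 / 216.9977 = 2.0415 cm^2

Answer: 2.0415 cm^2


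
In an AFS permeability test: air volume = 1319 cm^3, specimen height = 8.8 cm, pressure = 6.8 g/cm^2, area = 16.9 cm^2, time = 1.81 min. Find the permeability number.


Formula: Permeability Number P = (V * H) / (p * A * t)
Numerator: V * H = 1319 * 8.8 = 11607.2
Denominator: p * A * t = 6.8 * 16.9 * 1.81 = 208.0052
P = 11607.2 / 208.0052 = 55.8025

55.8025


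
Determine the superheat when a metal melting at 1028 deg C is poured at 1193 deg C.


Formula: Superheat = T_pour - T_melt
Superheat = 1193 - 1028 = 165 deg C

Final answer: 165 deg C


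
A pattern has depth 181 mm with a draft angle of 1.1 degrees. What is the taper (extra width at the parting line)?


Formula: taper = depth * tan(draft_angle)
tan(1.1 deg) = 0.0192010
taper = 181 mm * 0.0192010 = 3.4754 mm


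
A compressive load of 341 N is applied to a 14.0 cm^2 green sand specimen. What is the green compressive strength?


Formula: Compressive Strength = Force / Area
Strength = 341 N / 14.0 cm^2 = 24.3571 N/cm^2


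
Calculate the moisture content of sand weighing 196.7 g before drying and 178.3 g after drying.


Formula: MC = (W_wet - W_dry) / W_wet * 100
Water mass = 196.7 - 178.3 = 18.4 g
MC = 18.4 / 196.7 * 100 = 9.3543%


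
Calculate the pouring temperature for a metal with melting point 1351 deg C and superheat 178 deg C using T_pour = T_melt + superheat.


Formula: T_pour = T_melt + Superheat
T_pour = 1351 + 178 = 1529 deg C

Answer: 1529 deg C


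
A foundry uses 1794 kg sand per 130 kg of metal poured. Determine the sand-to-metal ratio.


Formula: Sand-to-Metal Ratio = W_sand / W_metal
Ratio = 1794 kg / 130 kg = 13.8000


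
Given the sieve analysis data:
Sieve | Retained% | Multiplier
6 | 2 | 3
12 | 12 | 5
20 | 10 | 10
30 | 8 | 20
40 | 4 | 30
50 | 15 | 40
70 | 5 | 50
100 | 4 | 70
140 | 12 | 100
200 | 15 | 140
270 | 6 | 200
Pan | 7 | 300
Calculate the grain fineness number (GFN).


Formula: GFN = sum(pct * multiplier) / sum(pct)
sum(pct * multiplier) = 8176
sum(pct) = 100
GFN = 8176 / 100 = 81.76

Answer: 81.76


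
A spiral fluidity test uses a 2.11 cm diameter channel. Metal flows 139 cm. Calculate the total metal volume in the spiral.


Formula: V = pi * (d/2)^2 * L  (cylinder volume)
Radius = 2.11/2 = 1.055 cm
V = pi * 1.055^2 * 139 = 486.0373 cm^3

486.0373 cm^3


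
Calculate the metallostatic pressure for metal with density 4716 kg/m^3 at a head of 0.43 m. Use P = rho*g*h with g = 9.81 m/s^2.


Formula: P = rho * g * h
rho * g = 4716 * 9.81 = 46263.96 N/m^3
P = 46263.96 * 0.43 = 19893.5028 Pa

Answer: 19893.5028 Pa


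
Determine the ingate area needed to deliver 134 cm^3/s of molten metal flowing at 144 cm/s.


Formula: A_ingate = Q / v  (continuity equation)
A = 134 cm^3/s / 144 cm/s = 0.9306 cm^2

Answer: 0.9306 cm^2


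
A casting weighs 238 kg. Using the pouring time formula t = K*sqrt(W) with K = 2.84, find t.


Formula: t = K * sqrt(W)
sqrt(W) = sqrt(238) = 15.42725
t = 2.84 * 15.42725 = 43.8134 s

43.8134 s


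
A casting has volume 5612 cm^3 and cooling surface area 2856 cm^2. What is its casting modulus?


Formula: Casting Modulus M = V / A
M = 5612 cm^3 / 2856 cm^2 = 1.9650 cm

Answer: 1.9650 cm


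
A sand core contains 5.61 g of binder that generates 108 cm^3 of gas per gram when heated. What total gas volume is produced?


Formula: V_gas = W_binder * gas_evolution_rate
V = 5.61 g * 108 cm^3/g = 605.8800 cm^3


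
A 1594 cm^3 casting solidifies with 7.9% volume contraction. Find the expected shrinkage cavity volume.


Formula: V_shrink = V_casting * shrinkage_pct / 100
V_shrink = 1594 cm^3 * 7.9 / 100 = 125.9260 cm^3

Answer: 125.9260 cm^3


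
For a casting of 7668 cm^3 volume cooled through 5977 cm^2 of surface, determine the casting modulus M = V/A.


Formula: Casting Modulus M = V / A
M = 7668 cm^3 / 5977 cm^2 = 1.2829 cm

Answer: 1.2829 cm


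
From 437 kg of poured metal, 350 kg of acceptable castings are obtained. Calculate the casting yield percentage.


Formula: Casting Yield = (W_good / W_total) * 100
Yield = (350 kg / 437 kg) * 100 = 80.0915%

Final answer: 80.0915%


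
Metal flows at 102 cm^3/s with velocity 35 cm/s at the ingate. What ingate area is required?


Formula: A_ingate = Q / v  (continuity equation)
A = 102 cm^3/s / 35 cm/s = 2.9143 cm^2


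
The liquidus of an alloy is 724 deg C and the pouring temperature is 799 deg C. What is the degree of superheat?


Formula: Superheat = T_pour - T_melt
Superheat = 799 - 724 = 75 deg C

Final answer: 75 deg C


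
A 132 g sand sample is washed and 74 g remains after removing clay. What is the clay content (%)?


Formula: Clay% = (W_total - W_washed) / W_total * 100
Clay mass = 132 - 74 = 58 g
Clay% = 58 / 132 * 100 = 43.9394%


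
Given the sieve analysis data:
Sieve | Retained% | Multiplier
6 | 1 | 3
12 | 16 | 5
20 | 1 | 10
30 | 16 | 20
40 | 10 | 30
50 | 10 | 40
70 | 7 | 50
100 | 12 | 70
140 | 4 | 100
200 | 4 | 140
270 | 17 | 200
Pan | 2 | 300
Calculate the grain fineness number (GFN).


Formula: GFN = sum(pct * multiplier) / sum(pct)
sum(pct * multiplier) = 7263
sum(pct) = 100
GFN = 7263 / 100 = 72.63

Final answer: 72.63


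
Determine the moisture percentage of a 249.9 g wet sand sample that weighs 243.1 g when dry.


Formula: MC = (W_wet - W_dry) / W_wet * 100
Water mass = 249.9 - 243.1 = 6.8 g
MC = 6.8 / 249.9 * 100 = 2.7211%


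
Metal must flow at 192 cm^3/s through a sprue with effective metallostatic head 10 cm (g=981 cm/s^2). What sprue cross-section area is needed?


Formula: v = sqrt(2*g*h), A = Q/v
Velocity: v = sqrt(2 * 981 * 10) = sqrt(19620) = 140.0714 cm/s
Sprue area: A = Q / v = 192 / 140.0714 = 1.3707 cm^2

1.3707 cm^2


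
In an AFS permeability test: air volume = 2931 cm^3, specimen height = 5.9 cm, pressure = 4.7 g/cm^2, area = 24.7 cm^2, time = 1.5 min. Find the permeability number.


Formula: Permeability Number P = (V * H) / (p * A * t)
Numerator: V * H = 2931 * 5.9 = 17292.9
Denominator: p * A * t = 4.7 * 24.7 * 1.5 = 174.135
P = 17292.9 / 174.135 = 99.3074


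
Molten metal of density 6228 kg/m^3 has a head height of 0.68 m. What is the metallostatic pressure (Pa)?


Formula: P = rho * g * h
rho * g = 6228 * 9.81 = 61096.68 N/m^3
P = 61096.68 * 0.68 = 41545.7424 Pa

Final answer: 41545.7424 Pa


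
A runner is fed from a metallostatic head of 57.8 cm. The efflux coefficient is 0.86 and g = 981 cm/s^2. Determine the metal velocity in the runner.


Formula: v = Cd * sqrt(2 * g * h)  (Torricelli with discharge coefficient)
2*g*h = 2 * 981 * 57.8 = 113403.6 cm^2/s^2
sqrt(113403.6) = 336.75451 cm/s
v = 0.86 * 336.75451 = 289.6089 cm/s

Answer: 289.6089 cm/s


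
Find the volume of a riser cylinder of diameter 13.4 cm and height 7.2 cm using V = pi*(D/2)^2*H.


Formula: V = pi * (D/2)^2 * H  (cylinder volume)
Radius = D/2 = 13.4/2 = 6.7 cm
V = pi * 6.7^2 * 7.2 = 1015.3879 cm^3


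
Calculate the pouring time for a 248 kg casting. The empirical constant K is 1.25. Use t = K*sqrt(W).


Formula: t = K * sqrt(W)
sqrt(W) = sqrt(248) = 15.74802
t = 1.25 * 15.74802 = 19.6850 s

Final answer: 19.6850 s


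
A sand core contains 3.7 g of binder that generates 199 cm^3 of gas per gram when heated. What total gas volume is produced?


Formula: V_gas = W_binder * gas_evolution_rate
V = 3.7 g * 199 cm^3/g = 736.3000 cm^3

736.3000 cm^3


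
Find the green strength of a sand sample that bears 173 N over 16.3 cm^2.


Formula: Compressive Strength = Force / Area
Strength = 173 N / 16.3 cm^2 = 10.6135 N/cm^2


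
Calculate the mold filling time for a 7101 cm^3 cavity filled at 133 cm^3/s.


Formula: t_fill = V_mold / Q_flow
t = 7101 cm^3 / 133 cm^3/s = 53.3910 s

53.3910 s


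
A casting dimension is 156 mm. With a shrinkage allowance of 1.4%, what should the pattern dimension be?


Formula: L_pattern = L_casting * (1 + shrinkage_rate/100)
Shrinkage factor = 1 + 1.4/100 = 1.014
L_pattern = 156 mm * 1.014 = 158.1840 mm


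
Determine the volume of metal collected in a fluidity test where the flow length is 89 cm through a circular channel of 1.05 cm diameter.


Formula: V = pi * (d/2)^2 * L  (cylinder volume)
Radius = 1.05/2 = 0.525 cm
V = pi * 0.525^2 * 89 = 77.0652 cm^3

Answer: 77.0652 cm^3


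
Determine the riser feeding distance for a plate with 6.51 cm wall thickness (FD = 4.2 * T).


Formula: FD = 4.2 * T  (riser feeding-distance rule)
FD = 4.2 * 6.51 cm = 27.3420 cm

Final answer: 27.3420 cm


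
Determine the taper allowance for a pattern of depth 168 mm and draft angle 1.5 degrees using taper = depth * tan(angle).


Formula: taper = depth * tan(draft_angle)
tan(1.5 deg) = 0.0261859
taper = 168 mm * 0.0261859 = 4.3992 mm

Final answer: 4.3992 mm


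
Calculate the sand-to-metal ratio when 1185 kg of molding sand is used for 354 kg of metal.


Formula: Sand-to-Metal Ratio = W_sand / W_metal
Ratio = 1185 kg / 354 kg = 3.3475

3.3475


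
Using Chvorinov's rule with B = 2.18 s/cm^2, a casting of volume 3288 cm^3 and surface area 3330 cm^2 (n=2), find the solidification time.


Formula: t_s = B * (V/A)^n  (Chvorinov's rule, n=2)
Modulus M = V/A = 3288/3330 = 0.987387 cm
M^2 = 0.987387^2 = 0.974933 cm^2
t_s = 2.18 * 0.974933 = 2.1254 s

Answer: 2.1254 s


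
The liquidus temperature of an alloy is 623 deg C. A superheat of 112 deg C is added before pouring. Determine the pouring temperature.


Formula: T_pour = T_melt + Superheat
T_pour = 623 + 112 = 735 deg C


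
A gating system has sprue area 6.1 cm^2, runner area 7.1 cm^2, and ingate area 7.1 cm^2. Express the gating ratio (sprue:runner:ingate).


Sprue:Runner:Ingate = 1 : 7.1/6.1 : 7.1/6.1 = 1:1.16:1.16

Final answer: 1:1.16:1.16


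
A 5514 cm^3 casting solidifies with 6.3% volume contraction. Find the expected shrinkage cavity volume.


Formula: V_shrink = V_casting * shrinkage_pct / 100
V_shrink = 5514 cm^3 * 6.3 / 100 = 347.3820 cm^3

Final answer: 347.3820 cm^3


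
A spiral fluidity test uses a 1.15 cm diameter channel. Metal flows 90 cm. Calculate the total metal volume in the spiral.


Formula: V = pi * (d/2)^2 * L  (cylinder volume)
Radius = 1.15/2 = 0.575 cm
V = pi * 0.575^2 * 90 = 93.4820 cm^3

93.4820 cm^3


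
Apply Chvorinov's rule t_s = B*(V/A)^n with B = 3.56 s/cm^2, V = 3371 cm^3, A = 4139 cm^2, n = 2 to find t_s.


Formula: t_s = B * (V/A)^n  (Chvorinov's rule, n=2)
Modulus M = V/A = 3371/4139 = 0.814448 cm
M^2 = 0.814448^2 = 0.663326 cm^2
t_s = 3.56 * 0.663326 = 2.3614 s

2.3614 s


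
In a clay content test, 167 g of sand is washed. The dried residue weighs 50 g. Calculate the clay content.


Formula: Clay% = (W_total - W_washed) / W_total * 100
Clay mass = 167 - 50 = 117 g
Clay% = 117 / 167 * 100 = 70.0599%

Answer: 70.0599%


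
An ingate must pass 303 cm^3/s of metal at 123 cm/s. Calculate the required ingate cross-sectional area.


Formula: A_ingate = Q / v  (continuity equation)
A = 303 cm^3/s / 123 cm/s = 2.4634 cm^2


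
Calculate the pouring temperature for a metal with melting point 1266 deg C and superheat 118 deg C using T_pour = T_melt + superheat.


Formula: T_pour = T_melt + Superheat
T_pour = 1266 + 118 = 1384 deg C

Answer: 1384 deg C


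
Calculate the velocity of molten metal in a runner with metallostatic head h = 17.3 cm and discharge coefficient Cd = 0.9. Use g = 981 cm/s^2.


Formula: v = Cd * sqrt(2 * g * h)  (Torricelli with discharge coefficient)
2*g*h = 2 * 981 * 17.3 = 33942.6 cm^2/s^2
sqrt(33942.6) = 184.23518 cm/s
v = 0.9 * 184.23518 = 165.8117 cm/s

Final answer: 165.8117 cm/s


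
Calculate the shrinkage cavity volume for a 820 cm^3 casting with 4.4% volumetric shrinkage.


Formula: V_shrink = V_casting * shrinkage_pct / 100
V_shrink = 820 cm^3 * 4.4 / 100 = 36.0800 cm^3

Final answer: 36.0800 cm^3


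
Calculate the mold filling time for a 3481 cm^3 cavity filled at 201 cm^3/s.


Formula: t_fill = V_mold / Q_flow
t = 3481 cm^3 / 201 cm^3/s = 17.3184 s

Answer: 17.3184 s


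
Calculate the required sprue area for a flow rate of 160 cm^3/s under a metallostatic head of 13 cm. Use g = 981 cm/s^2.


Formula: v = sqrt(2*g*h), A = Q/v
Velocity: v = sqrt(2 * 981 * 13) = sqrt(25506) = 159.7060 cm/s
Sprue area: A = Q / v = 160 / 159.7060 = 1.0018 cm^2


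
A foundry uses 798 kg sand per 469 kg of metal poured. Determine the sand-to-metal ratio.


Formula: Sand-to-Metal Ratio = W_sand / W_metal
Ratio = 798 kg / 469 kg = 1.7015

1.7015


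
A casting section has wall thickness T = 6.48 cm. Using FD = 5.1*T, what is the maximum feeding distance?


Formula: FD = 5.1 * T  (riser feeding-distance rule)
FD = 5.1 * 6.48 cm = 33.0480 cm

33.0480 cm


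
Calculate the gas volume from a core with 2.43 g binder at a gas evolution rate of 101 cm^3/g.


Formula: V_gas = W_binder * gas_evolution_rate
V = 2.43 g * 101 cm^3/g = 245.4300 cm^3

Final answer: 245.4300 cm^3


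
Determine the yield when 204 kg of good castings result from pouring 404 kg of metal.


Formula: Casting Yield = (W_good / W_total) * 100
Yield = (204 kg / 404 kg) * 100 = 50.4950%

Final answer: 50.4950%


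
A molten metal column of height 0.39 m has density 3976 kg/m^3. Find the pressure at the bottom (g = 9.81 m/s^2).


Formula: P = rho * g * h
rho * g = 3976 * 9.81 = 39004.56 N/m^3
P = 39004.56 * 0.39 = 15211.7784 Pa


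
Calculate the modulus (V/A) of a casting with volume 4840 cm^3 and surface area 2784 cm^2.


Formula: Casting Modulus M = V / A
M = 4840 cm^3 / 2784 cm^2 = 1.7385 cm

1.7385 cm
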